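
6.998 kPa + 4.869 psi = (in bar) 1 kPa = 1000 Pa, so 6.998 kPa = 6.998 * 1000 = 6998 Pa. 1 psi = 6894.7573 Pa, so 4.869 psi = 4.869 * 6894.7573 = 33570.573 Pa. Sum: 6998 + 33570.573 = 40568.573 Pa. 1 bar = 100000 Pa, so 40568.573 Pa = 40568.573 / 100000 = 0.40568573 bar ≈ 0.4057 bar (4 s.f.). Final answer: 0.4057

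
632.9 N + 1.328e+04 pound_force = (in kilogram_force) 6088. Check: 632.9 N is already in N. 1 pound_force = 4.4482216 N, so 1.328e+04 pound_force = 1.328e+04 * 4.4482216 = 59072.383 N. Sum: 632.9 + 59072.383 = 59705.283 N. 1 kilogram_force = 9.80665 N, so 59705.283 N = 59705.283 / 9.80665 = 6088.2445 kilogram_force ≈ 6088 kilogram_force (4 s.f.).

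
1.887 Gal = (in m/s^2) 1 Gal = 0.01 m/s^2, so 1.887 Gal = 1.887 * 0.01 = 0.01887 m/s^2. Result: 0.01887 m/s^2. Final answer: 0.01887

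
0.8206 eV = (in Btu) 1.246e-22. Check: 1 eV = 1.6021766e-19 J, so 0.8206 eV = 0.8206 * 1.6021766e-19 = 1.3147461e-19 J. 1 Btu = 1055.0559 J, so 1.3147461e-19 J = 1.3147461e-19 / 1055.0559 = 1.2461389e-22 Btu ≈ 1.246e-22 Btu (4 s.f.).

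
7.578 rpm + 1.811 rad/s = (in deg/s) 1 rpm = 0.10471976 rad/s, so 7.578 rpm = 7.578 * 0.10471976 = 0.7935663 rad/s. 1.811 rad/s is already in rad/s. Sum: 0.7935663 + 1.811 = 2.6045663 rad/s. 1 deg/s = 0.017453293 rad/s, so 2.6045663 rad/s = 2.6045663 / 0.017453293 = 149.23066 deg/s ≈ 149.2 deg/s (4 s.f.). Final answer: 149.2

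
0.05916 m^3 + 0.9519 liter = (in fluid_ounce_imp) 2116. Check: 0.05916 m^3 is already in m^3. 1 liter = 0.001 m^3, so 0.9519 liter = 0.9519 * 0.001 = 0.0009519 m^3. Sum: 0.05916 + 0.0009519 = 0.0601119 m^3. 1 fluid_ounce_imp = 2.8413063e-05 m^3, so 0.0601119 m^3 = 0.0601119 / 2.8413063e-05 = 2115.6431 fluid_ounce_imp ≈ 2116 fluid_ounce_imp (4 s.f.).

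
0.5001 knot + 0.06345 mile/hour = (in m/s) 1 knot = 0.51444444 m/s, so 0.5001 knot = 0.5001 * 0.51444444 = 0.25727367 m/s. 1 mile/hour = 0.44704 m/s, so 0.06345 mile/hour = 0.06345 * 0.44704 = 0.028364688 m/s. Sum: 0.25727367 + 0.028364688 = 0.28563835 m/s. Result: 0.28563835 m/s ≈ 0.2856 m/s (4 s.f.). Final answer: 0.2856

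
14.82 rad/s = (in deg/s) 1 deg/s = 0.017453293 rad/s, so 14.82 rad/s = 14.82 / 0.017453293 = 849.12345 deg/s ≈ 849.1 deg/s (4 s.f.). Final answer: 849.1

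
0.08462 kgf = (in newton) 0.8298. Check: 1 kgf = 9.80665 N, so 0.08462 kgf = 0.08462 * 9.80665 = 0.82983872 N. 0.82983872 N = 0.82983872 newton ≈ 0.8298 newton (4 s.f.).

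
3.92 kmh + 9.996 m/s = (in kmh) 1 kmh = 0.27777778 m/s, so 3.92 kmh = 3.92 * 0.27777778 = 1.0888889 m/s. 9.996 m/s is already in m/s. Sum: 1.0888889 + 9.996 = 11.084889 m/s. 1 kmh = 0.27777778 m/s, so 11.084889 m/s = 11.084889 / 0.27777778 = 39.9056 kmh ≈ 39.91 kmh (4 s.f.). Final answer: 39.91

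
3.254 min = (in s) 195.2. Check: 1 min = 60 s, so 3.254 min = 3.254 * 60 = 195.24 s. Result: 195.24 s ≈ 195.2 s (4 s.f.).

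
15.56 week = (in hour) 1 week = 604800 s, so 15.56 week = 15.56 * 604800 = 9410688 s. 1 hour = 3600 s, so 9410688 s = 9410688 / 3600 = 2614.08 hour ≈ 2614 hour (4 s.f.). Final answer: 2614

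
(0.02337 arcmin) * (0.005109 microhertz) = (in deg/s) 1 arcmin = 0.00029088821 rad, so 0.02337 arcmin = 0.02337 * 0.00029088821 = 6.7980574e-06 rad. 1 microhertz = 1e-06 Hz, so 0.005109 microhertz = 0.005109 * 1e-06 = 5.109e-09 Hz. Combine: 6.7980574e-06 rad * 5.109e-09 Hz = 3.4731275e-14 rad/s. 1 deg/s = 0.017453293 rad/s, so 3.4731275e-14 rad/s = 3.4731275e-14 / 0.017453293 = 1.9899555e-12 deg/s ≈ 1.99e-12 deg/s (4 s.f.). Final answer: 1.99e-12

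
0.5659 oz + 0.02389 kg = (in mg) 1 oz = 0.028349523 kg, so 0.5659 oz = 0.5659 * 0.028349523 = 0.016042995 kg. 0.02389 kg is already in kg. Sum: 0.016042995 + 0.02389 = 0.039932995 kg. 1 mg = 1e-06 kg, so 0.039932995 kg = 0.039932995 / 1e-06 = 39932.995 mg ≈ 3.993e+04 mg (4 s.f.). Final answer: 3.993e+04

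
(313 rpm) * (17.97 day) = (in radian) 1 rpm = 0.10471976 rad/s, so 313 rpm = 313 * 0.10471976 = 32.777283 rad/s. 1 day = 86400 s, so 17.97 day = 17.97 * 86400 = 1552608 s. Combine: 32.777283 rad/s * 1552608 s = 50890272 rad. 50890272 rad = 50890272 radian ≈ 5.089e+07 radian (4 s.f.). Final answer: 5.089e+07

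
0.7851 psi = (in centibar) 5.413. Check: 1 psi = 6894.7573 Pa, so 0.7851 psi = 0.7851 * 6894.7573 = 5413.074 Pa. 1 centibar = 1000 Pa, so 5413.074 Pa = 5413.074 / 1000 = 5.413074 centibar ≈ 5.413 centibar (4 s.f.).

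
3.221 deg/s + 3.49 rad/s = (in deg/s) 203.2. Check: 1 deg/s = 0.017453293 rad/s, so 3.221 deg/s = 3.221 * 0.017453293 = 0.056217055 rad/s. 3.49 rad/s is already in rad/s. Sum: 0.056217055 + 3.49 = 3.5462171 rad/s. 1 deg/s = 0.017453293 rad/s, so 3.5462171 rad/s = 3.5462171 / 0.017453293 = 203.18327 deg/s ≈ 203.2 deg/s (4 s.f.).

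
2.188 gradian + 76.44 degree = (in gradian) 1 gradian = 0.015707963 rad, so 2.188 gradian = 2.188 * 0.015707963 = 0.034369024 rad. 1 degree = 0.017453293 rad, so 76.44 degree = 76.44 * 0.017453293 = 1.3341297 rad. Sum: 0.034369024 + 1.3341297 = 1.3684987 rad. 1 gradian = 0.015707963 rad, so 1.3684987 rad = 1.3684987 / 0.015707963 = 87.121333 gradian ≈ 87.12 gradian (4 s.f.). Final answer: 87.12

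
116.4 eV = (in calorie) 1 eV = 1.6021766e-19 J, so 116.4 eV = 116.4 * 1.6021766e-19 = 1.8649336e-17 J. 1 calorie = 4.184 J, so 1.8649336e-17 J = 1.8649336e-17 / 4.184 = 4.4572983e-18 calorie ≈ 4.457e-18 calorie (4 s.f.). Final answer: 4.457e-18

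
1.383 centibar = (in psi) 0.2006. Check: 1 centibar = 1000 Pa, so 1.383 centibar = 1.383 * 1000 = 1383 Pa. 1 psi = 6894.7573 Pa, so 1383 Pa = 1383 / 6894.7573 = 0.20058719 psi ≈ 0.2006 psi (4 s.f.).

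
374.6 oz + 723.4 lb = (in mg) 1 oz = 0.028349523 kg, so 374.6 oz = 374.6 * 0.028349523 = 10.619731 kg. 1 lb = 0.45359237 kg, so 723.4 lb = 723.4 * 0.45359237 = 328.12872 kg. Sum: 10.619731 + 328.12872 = 338.74845 kg. 1 mg = 1e-06 kg, so 338.74845 kg = 338.74845 / 1e-06 = 3.3874845e+08 mg ≈ 3.387e+08 mg (4 s.f.). Final answer: 3.387e+08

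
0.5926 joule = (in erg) 5.926e+06. Check: 0.5926 joule = 0.5926 J. 1 erg = 1e-07 J, so 0.5926 J = 0.5926 / 1e-07 = 5926000 erg ≈ 5.926e+06 erg (4 s.f.).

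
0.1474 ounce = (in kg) 1 ounce = 0.028349523 kg, so 0.1474 ounce = 0.1474 * 0.028349523 = 0.0041787197 kg. Result: 0.0041787197 kg ≈ 0.004179 kg (4 s.f.). Final answer: 0.004179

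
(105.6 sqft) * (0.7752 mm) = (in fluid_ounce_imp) 1 sqft = 0.09290304 m^2, so 105.6 sqft = 105.6 * 0.09290304 = 9.810561 m^2. 1 mm = 0.001 m, so 0.7752 mm = 0.7752 * 0.001 = 0.0007752 m. Combine: 9.810561 m^2 * 0.0007752 m = 0.0076051469 m^3. 1 fluid_ounce_imp = 2.8413063e-05 m^3, so 0.0076051469 m^3 = 0.0076051469 / 2.8413063e-05 = 267.66375 fluid_ounce_imp ≈ 267.7 fluid_ounce_imp (4 s.f.). Final answer: 267.7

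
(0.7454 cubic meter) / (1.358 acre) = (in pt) 0.3845. Check: 0.7454 cubic meter = 0.7454 m^3. 1 acre = 4046.8564 m^2, so 1.358 acre = 1.358 * 4046.8564 = 5495.631 m^2. Combine: 0.7454 m^3 / 5495.631 m^2 = 0.00013563502 m. 1 pt = 0.00035277778 m, so 0.00013563502 m = 0.00013563502 / 0.00035277778 = 0.38447721 pt ≈ 0.3845 pt (4 s.f.).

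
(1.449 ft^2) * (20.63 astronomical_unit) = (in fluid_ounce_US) 1.405e+16. Check: 1 ft^2 = 0.09290304 m^2, so 1.449 ft^2 = 1.449 * 0.09290304 = 0.1346165 m^2. 1 astronomical_unit = 1.4959787e+11 m, so 20.63 astronomical_unit = 20.63 * 1.4959787e+11 = 3.0862041e+12 m. Combine: 0.1346165 m^2 * 3.0862041e+12 m = 4.1545401e+11 m^3. 1 fluid_ounce_US = 2.957353e-05 m^3, so 4.1545401e+11 m^3 = 4.1545401e+11 / 2.957353e-05 = 1.4048171e+16 fluid_ounce_US ≈ 1.405e+16 fluid_ounce_US (4 s.f.).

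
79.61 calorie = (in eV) 2.079e+21. Check: 1 calorie = 4.184 J, so 79.61 calorie = 79.61 * 4.184 = 333.08824 J. 1 eV = 1.6021766e-19 J, so 333.08824 J = 333.08824 / 1.6021766e-19 = 2.0789733e+21 eV ≈ 2.079e+21 eV (4 s.f.).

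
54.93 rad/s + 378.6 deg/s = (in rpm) 54.93 rad/s is already in rad/s. 1 deg/s = 0.017453293 rad/s, so 378.6 deg/s = 378.6 * 0.017453293 = 6.6078165 rad/s. Sum: 54.93 + 6.6078165 = 61.537817 rad/s. 1 rpm = 0.10471976 rad/s, so 61.537817 rad/s = 61.537817 / 0.10471976 = 587.64286 rpm ≈ 587.6 rpm (4 s.f.). Final answer: 587.6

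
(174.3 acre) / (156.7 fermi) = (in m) 1 acre = 4046.8564 m^2, so 174.3 acre = 174.3 * 4046.8564 = 705367.07 m^2. 1 fermi = 1e-15 m, so 156.7 fermi = 156.7 * 1e-15 = 1.567e-13 m. Combine: 705367.07 m^2 / 1.567e-13 m = 4.5013853e+18 m. Result: 4.5013853e+18 m ≈ 4.501e+18 m (4 s.f.). Final answer: 4.501e+18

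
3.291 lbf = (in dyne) 1 lbf = 4.4482216 N, so 3.291 lbf = 3.291 * 4.4482216 = 14.639097 N. 1 dyne = 1e-05 N, so 14.639097 N = 14.639097 / 1e-05 = 1463909.7 dyne ≈ 1.464e+06 dyne (4 s.f.). Final answer: 1.464e+06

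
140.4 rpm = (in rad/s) 14.7. Check: 1 rpm = 0.10471976 rad/s, so 140.4 rpm = 140.4 * 0.10471976 = 14.702654 rad/s. Result: 14.702654 rad/s ≈ 14.7 rad/s (4 s.f.).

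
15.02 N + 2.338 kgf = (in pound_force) 15.02 N is already in N. 1 kgf = 9.80665 N, so 2.338 kgf = 2.338 * 9.80665 = 22.927948 N. Sum: 15.02 + 22.927948 = 37.947948 N. 1 pound_force = 4.4482216 N, so 37.947948 N = 37.947948 / 4.4482216 = 8.531038 pound_force ≈ 8.531 pound_force (4 s.f.). Final answer: 8.531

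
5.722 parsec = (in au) 1.18e+06. Check: 1 parsec = 3.0856776e+16 m, so 5.722 parsec = 5.722 * 3.0856776e+16 = 1.7656247e+17 m. 1 au = 1.4959787e+11 m, so 1.7656247e+17 m = 1.7656247e+17 / 1.4959787e+11 = 1180247.2 au ≈ 1.18e+06 au (4 s.f.).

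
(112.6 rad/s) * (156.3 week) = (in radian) 112.6 rad/s is already in rad/s. 1 week = 604800 s, so 156.3 week = 156.3 * 604800 = 94530240 s. Combine: 112.6 rad/s * 94530240 s = 1.0644105e+10 rad. 1.0644105e+10 rad = 1.0644105e+10 radian ≈ 1.064e+10 radian (4 s.f.). Final answer: 1.064e+10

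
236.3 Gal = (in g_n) 1 Gal = 0.01 m/s^2, so 236.3 Gal = 236.3 * 0.01 = 2.363 m/s^2. 1 g_n = 9.80665 m/s^2, so 2.363 m/s^2 = 2.363 / 9.80665 = 0.24095894 g_n ≈ 0.241 g_n (4 s.f.). Final answer: 0.241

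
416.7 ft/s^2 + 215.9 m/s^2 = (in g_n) 1 ft/s^2 = 0.3048 m/s^2, so 416.7 ft/s^2 = 416.7 * 0.3048 = 127.01016 m/s^2. 215.9 m/s^2 is already in m/s^2. Sum: 127.01016 + 215.9 = 342.91016 m/s^2. 1 g_n = 9.80665 m/s^2, so 342.91016 m/s^2 = 342.91016 / 9.80665 = 34.967105 g_n ≈ 34.97 g_n (4 s.f.). Final answer: 34.97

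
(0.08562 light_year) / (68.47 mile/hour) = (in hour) 7.351e+09. Check: 1 light_year = 9.4607305e+15 m, so 0.08562 light_year = 0.08562 * 9.4607305e+15 = 8.1002774e+14 m. 1 mile/hour = 0.44704 m/s, so 68.47 mile/hour = 68.47 * 0.44704 = 30.608829 m/s. Combine: 8.1002774e+14 m / 30.608829 m/s = 2.6463859e+13 s. 1 hour = 3600 s, so 2.6463859e+13 s = 2.6463859e+13 / 3600 = 7.3510721e+09 hour ≈ 7.351e+09 hour (4 s.f.).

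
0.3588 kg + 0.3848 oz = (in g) 0.3588 kg is already in kg. 1 oz = 0.028349523 kg, so 0.3848 oz = 0.3848 * 0.028349523 = 0.010908896 kg. Sum: 0.3588 + 0.010908896 = 0.3697089 kg. 1 g = 0.001 kg, so 0.3697089 kg = 0.3697089 / 0.001 = 369.7089 g ≈ 369.7 g (4 s.f.). Final answer: 369.7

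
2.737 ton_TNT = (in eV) 1 ton_TNT = 4.184e+09 J, so 2.737 ton_TNT = 2.737 * 4.184e+09 = 1.1451608e+10 J. 1 eV = 1.6021766e-19 J, so 1.1451608e+10 J = 1.1451608e+10 / 1.6021766e-19 = 7.1475315e+28 eV ≈ 7.148e+28 eV (4 s.f.). Final answer: 7.148e+28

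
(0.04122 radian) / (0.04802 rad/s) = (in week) 1.419e-06. Check: 0.04122 radian = 0.04122 rad. 0.04802 rad/s is already in rad/s. Combine: 0.04122 rad / 0.04802 rad/s = 0.85839234 s. 1 week = 604800 s, so 0.85839234 s = 0.85839234 / 604800 = 1.4192995e-06 week ≈ 1.419e-06 week (4 s.f.).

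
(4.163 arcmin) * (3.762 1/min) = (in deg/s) 1 arcmin = 0.00029088821 rad, so 4.163 arcmin = 4.163 * 0.00029088821 = 0.0012109676 rad. 1 1/min = 0.016666667 Hz, so 3.762 1/min = 3.762 * 0.016666667 = 0.0627 Hz. Combine: 0.0012109676 rad * 0.0627 Hz = 7.5927669e-05 rad/s. 1 deg/s = 0.017453293 rad/s, so 7.5927669e-05 rad/s = 7.5927669e-05 / 0.017453293 = 0.004350335 deg/s ≈ 0.00435 deg/s (4 s.f.). Final answer: 0.00435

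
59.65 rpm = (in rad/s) 6.247. Check: 1 rpm = 0.10471976 rad/s, so 59.65 rpm = 59.65 * 0.10471976 = 6.2465334 rad/s. Result: 6.2465334 rad/s ≈ 6.247 rad/s (4 s.f.).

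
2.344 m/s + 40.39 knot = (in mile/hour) 51.72. Check: 2.344 m/s is already in m/s. 1 knot = 0.51444444 m/s, so 40.39 knot = 40.39 * 0.51444444 = 20.778411 m/s. Sum: 2.344 + 20.778411 = 23.122411 m/s. 1 mile/hour = 0.44704 m/s, so 23.122411 m/s = 23.122411 / 0.44704 = 51.723361 mile/hour ≈ 51.72 mile/hour (4 s.f.).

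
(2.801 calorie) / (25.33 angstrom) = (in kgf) 4.718e+08. Check: 1 calorie = 4.184 J, so 2.801 calorie = 2.801 * 4.184 = 11.719384 J. 1 angstrom = 1e-10 m, so 25.33 angstrom = 25.33 * 1e-10 = 2.533e-09 m. Combine: 11.719384 J / 2.533e-09 m = 4.6266814e+09 N. 1 kgf = 9.80665 N, so 4.6266814e+09 N = 4.6266814e+09 / 9.80665 = 4.717902e+08 kgf ≈ 4.718e+08 kgf (4 s.f.).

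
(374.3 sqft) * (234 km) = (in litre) 8.137e+09. Check: 1 sqft = 0.09290304 m^2, so 374.3 sqft = 374.3 * 0.09290304 = 34.773608 m^2. 1 km = 1000 m, so 234 km = 234 * 1000 = 234000 m. Combine: 34.773608 m^2 * 234000 m = 8137024.2 m^3. 1 litre = 0.001 m^3, so 8137024.2 m^3 = 8137024.2 / 0.001 = 8.1370242e+09 litre ≈ 8.137e+09 litre (4 s.f.).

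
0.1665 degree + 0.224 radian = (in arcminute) 780. Check: 1 degree = 0.017453293 rad, so 0.1665 degree = 0.1665 * 0.017453293 = 0.0029059732 rad. 0.224 radian = 0.224 rad. Sum: 0.0029059732 + 0.224 = 0.22690597 rad. 1 arcminute = 0.00029088821 rad, so 0.22690597 rad = 0.22690597 / 0.00029088821 = 780.04528 arcminute ≈ 780 arcminute (4 s.f.).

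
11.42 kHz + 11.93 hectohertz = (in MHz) 1 kHz = 1000 Hz, so 11.42 kHz = 11.42 * 1000 = 11420 Hz. 1 hectohertz = 100 Hz, so 11.93 hectohertz = 11.93 * 100 = 1193 Hz. Sum: 11420 + 1193 = 12613 Hz. 1 MHz = 1000000 Hz, so 12613 Hz = 12613 / 1000000 = 0.012613 MHz ≈ 0.01261 MHz (4 s.f.). Final answer: 0.01261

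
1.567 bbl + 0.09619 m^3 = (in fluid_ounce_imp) 1.215e+04. Check: 1 bbl = 0.15898729 m^3, so 1.567 bbl = 1.567 * 0.15898729 = 0.24913309 m^3. 0.09619 m^3 is already in m^3. Sum: 0.24913309 + 0.09619 = 0.34532309 m^3. 1 fluid_ounce_imp = 2.8413063e-05 m^3, so 0.34532309 m^3 = 0.34532309 / 2.8413063e-05 = 12153.674 fluid_ounce_imp ≈ 1.215e+04 fluid_ounce_imp (4 s.f.).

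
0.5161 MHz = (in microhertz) 5.161e+11. Check: 1 MHz = 1000000 Hz, so 0.5161 MHz = 0.5161 * 1000000 = 516100 Hz. 1 microhertz = 1e-06 Hz, so 516100 Hz = 516100 / 1e-06 = 5.161e+11 microhertz.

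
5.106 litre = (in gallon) 1 litre = 0.001 m^3, so 5.106 litre = 5.106 * 0.001 = 0.005106 m^3. 1 gallon = 0.0037854118 m^3, so 0.005106 m^3 = 0.005106 / 0.0037854118 = 1.3488625 gallon ≈ 1.349 gallon (4 s.f.). Final answer: 1.349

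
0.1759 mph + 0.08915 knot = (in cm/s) 12.45. Check: 1 mph = 0.44704 m/s, so 0.1759 mph = 0.1759 * 0.44704 = 0.078634336 m/s. 1 knot = 0.51444444 m/s, so 0.08915 knot = 0.08915 * 0.51444444 = 0.045862722 m/s. Sum: 0.078634336 + 0.045862722 = 0.12449706 m/s. 1 cm/s = 0.01 m/s, so 0.12449706 m/s = 0.12449706 / 0.01 = 12.449706 cm/s ≈ 12.45 cm/s (4 s.f.).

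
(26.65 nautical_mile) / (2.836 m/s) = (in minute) 1 nautical_mile = 1852 m, so 26.65 nautical_mile = 26.65 * 1852 = 49355.8 m. 2.836 m/s is already in m/s. Combine: 49355.8 m / 2.836 m/s = 17403.315 s. 1 minute = 60 s, so 17403.315 s = 17403.315 / 60 = 290.05524 minute ≈ 290.1 minute (4 s.f.). Final answer: 290.1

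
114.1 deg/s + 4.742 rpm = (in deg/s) 142.6. Check: 1 deg/s = 0.017453293 rad/s, so 114.1 deg/s = 114.1 * 0.017453293 = 1.9914207 rad/s. 1 rpm = 0.10471976 rad/s, so 4.742 rpm = 4.742 * 0.10471976 = 0.49658108 rad/s. Sum: 1.9914207 + 0.49658108 = 2.4880018 rad/s. 1 deg/s = 0.017453293 rad/s, so 2.4880018 rad/s = 2.4880018 / 0.017453293 = 142.552 deg/s ≈ 142.6 deg/s (4 s.f.).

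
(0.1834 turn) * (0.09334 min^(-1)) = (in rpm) 0.01712. Check: 1 turn = 6.2831853 rad, so 0.1834 turn = 0.1834 * 6.2831853 = 1.1523362 rad. 1 min^(-1) = 0.016666667 Hz, so 0.09334 min^(-1) = 0.09334 * 0.016666667 = 0.0015556667 Hz. Combine: 1.1523362 rad * 0.0015556667 Hz = 0.001792651 rad/s. 1 rpm = 0.10471976 rad/s, so 0.001792651 rad/s = 0.001792651 / 0.10471976 = 0.017118556 rpm ≈ 0.01712 rpm (4 s.f.).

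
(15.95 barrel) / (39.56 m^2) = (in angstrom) 6.41e+08. Check: 1 barrel = 0.15898729 m^3, so 15.95 barrel = 15.95 * 0.15898729 = 2.5358474 m^3. 39.56 m^2 is already in m^2. Combine: 2.5358474 m^3 / 39.56 m^2 = 0.064101298 m. 1 angstrom = 1e-10 m, so 0.064101298 m = 0.064101298 / 1e-10 = 6.4101298e+08 angstrom ≈ 6.41e+08 angstrom (4 s.f.).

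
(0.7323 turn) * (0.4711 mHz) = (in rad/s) 1 turn = 6.2831853 rad, so 0.7323 turn = 0.7323 * 6.2831853 = 4.6011766 rad. 1 mHz = 0.001 Hz, so 0.4711 mHz = 0.4711 * 0.001 = 0.0004711 Hz. Combine: 4.6011766 rad * 0.0004711 Hz = 0.0021676143 rad/s. Result: 0.0021676143 rad/s ≈ 0.002168 rad/s (4 s.f.). Final answer: 0.002168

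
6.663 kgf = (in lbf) 14.69. Check: 1 kgf = 9.80665 N, so 6.663 kgf = 6.663 * 9.80665 = 65.341709 N. 1 lbf = 4.4482216 N, so 65.341709 N = 65.341709 / 4.4482216 = 14.689401 lbf ≈ 14.69 lbf (4 s.f.).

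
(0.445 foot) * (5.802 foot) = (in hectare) 2.399e-05. Check: 1 foot = 0.3048 m, so 0.445 foot = 0.445 * 0.3048 = 0.135636 m. 1 foot = 0.3048 m, so 5.802 foot = 5.802 * 0.3048 = 1.7684496 m. Combine: 0.135636 m * 1.7684496 m = 0.23986543 m^2. 1 hectare = 10000 m^2, so 0.23986543 m^2 = 0.23986543 / 10000 = 2.3986543e-05 hectare ≈ 2.399e-05 hectare (4 s.f.).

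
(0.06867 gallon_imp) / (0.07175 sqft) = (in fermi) 1 gallon_imp = 0.00454609 m^3, so 0.06867 gallon_imp = 0.06867 * 0.00454609 = 0.00031218 m^3. 1 sqft = 0.09290304 m^2, so 0.07175 sqft = 0.07175 * 0.09290304 = 0.0066657931 m^2. Combine: 0.00031218 m^3 / 0.0066657931 m^2 = 0.046833137 m. 1 fermi = 1e-15 m, so 0.046833137 m = 0.046833137 / 1e-15 = 4.6833137e+13 fermi ≈ 4.683e+13 fermi (4 s.f.). Final answer: 4.683e+13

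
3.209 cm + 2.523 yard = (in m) 2.339. Check: 1 cm = 0.01 m, so 3.209 cm = 3.209 * 0.01 = 0.03209 m. 1 yard = 0.9144 m, so 2.523 yard = 2.523 * 0.9144 = 2.3070312 m. Sum: 0.03209 + 2.3070312 = 2.3391212 m. Result: 2.3391212 m ≈ 2.339 m (4 s.f.).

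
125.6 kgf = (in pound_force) 276.9. Check: 1 kgf = 9.80665 N, so 125.6 kgf = 125.6 * 9.80665 = 1231.7152 N. 1 pound_force = 4.4482216 N, so 1231.7152 N = 1231.7152 / 4.4482216 = 276.9006 pound_force ≈ 276.9 pound_force (4 s.f.).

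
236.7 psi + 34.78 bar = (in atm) 1 psi = 6894.7573 Pa, so 236.7 psi = 236.7 * 6894.7573 = 1631989.1 Pa. 1 bar = 100000 Pa, so 34.78 bar = 34.78 * 100000 = 3478000 Pa. Sum: 1631989.1 + 3478000 = 5109989.1 Pa. 1 atm = 101325 Pa, so 5109989.1 Pa = 5109989.1 / 101325 = 50.431671 atm ≈ 50.43 atm (4 s.f.). Final answer: 50.43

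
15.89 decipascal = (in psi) 0.0002305. Check: 1 decipascal = 0.1 Pa, so 15.89 decipascal = 15.89 * 0.1 = 1.589 Pa. 1 psi = 6894.7573 Pa, so 1.589 Pa = 1.589 / 6894.7573 = 0.00023046497 psi ≈ 0.0002305 psi (4 s.f.).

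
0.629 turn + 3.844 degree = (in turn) 0.6397. Check: 1 turn = 6.2831853 rad, so 0.629 turn = 0.629 * 6.2831853 = 3.9521236 rad. 1 degree = 0.017453293 rad, so 3.844 degree = 3.844 * 0.017453293 = 0.067090456 rad. Sum: 3.9521236 + 0.067090456 = 4.019214 rad. 1 turn = 6.2831853 rad, so 4.019214 rad = 4.019214 / 6.2831853 = 0.63967778 turn ≈ 0.6397 turn (4 s.f.).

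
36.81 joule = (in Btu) 0.03489. Check: 36.81 joule = 36.81 J. 1 Btu = 1055.0559 J, so 36.81 J = 36.81 / 1055.0559 = 0.034889148 Btu ≈ 0.03489 Btu (4 s.f.).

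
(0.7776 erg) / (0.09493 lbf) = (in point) 1 erg = 1e-07 J, so 0.7776 erg = 0.7776 * 1e-07 = 7.776e-08 J. 1 lbf = 4.4482216 N, so 0.09493 lbf = 0.09493 * 4.4482216 = 0.42226968 N. Combine: 7.776e-08 J / 0.42226968 N = 1.8414772e-07 m. 1 point = 0.00035277778 m, so 1.8414772e-07 m = 1.8414772e-07 / 0.00035277778 = 0.00052199355 point ≈ 0.000522 point (4 s.f.). Final answer: 0.000522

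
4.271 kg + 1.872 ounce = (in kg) 4.324. Check: 4.271 kg is already in kg. 1 ounce = 0.028349523 kg, so 1.872 ounce = 1.872 * 0.028349523 = 0.053070307 kg. Sum: 4.271 + 0.053070307 = 4.3240703 kg. Result: 4.3240703 kg ≈ 4.324 kg (4 s.f.).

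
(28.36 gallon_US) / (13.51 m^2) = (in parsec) 1 gallon_US = 0.0037854118 m^3, so 28.36 gallon_US = 28.36 * 0.0037854118 = 0.10735428 m^3. 13.51 m^2 is already in m^2. Combine: 0.10735428 m^3 / 13.51 m^2 = 0.0079462826 m. 1 parsec = 3.0856776e+16 m, so 0.0079462826 m = 0.0079462826 / 3.0856776e+16 = 2.5752148e-19 parsec ≈ 2.575e-19 parsec (4 s.f.). Final answer: 2.575e-19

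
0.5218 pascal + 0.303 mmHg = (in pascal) 0.5218 pascal = 0.5218 Pa. 1 mmHg = 133.32237 Pa, so 0.303 mmHg = 0.303 * 133.32237 = 40.396678 Pa. Sum: 0.5218 + 40.396678 = 40.918478 Pa. 40.918478 Pa = 40.918478 pascal ≈ 40.92 pascal (4 s.f.). Final answer: 40.92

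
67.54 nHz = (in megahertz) 6.754e-14. Check: 1 nHz = 1e-09 Hz, so 67.54 nHz = 67.54 * 1e-09 = 6.754e-08 Hz. 1 megahertz = 1000000 Hz, so 6.754e-08 Hz = 6.754e-08 / 1000000 = 6.754e-14 megahertz.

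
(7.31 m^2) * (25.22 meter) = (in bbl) 7.31 m^2 is already in m^2. 25.22 meter = 25.22 m. Combine: 7.31 m^2 * 25.22 m = 184.3582 m^3. 1 bbl = 0.15898729 m^3, so 184.3582 m^3 = 184.3582 / 0.15898729 = 1159.5782 bbl ≈ 1160 bbl (4 s.f.). Final answer: 1160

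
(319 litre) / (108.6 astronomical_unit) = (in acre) 1 litre = 0.001 m^3, so 319 litre = 319 * 0.001 = 0.319 m^3. 1 astronomical_unit = 1.4959787e+11 m, so 108.6 astronomical_unit = 108.6 * 1.4959787e+11 = 1.6246329e+13 m. Combine: 0.319 m^3 / 1.6246329e+13 m = 1.9635205e-14 m^2. 1 acre = 4046.8564 m^2, so 1.9635205e-14 m^2 = 1.9635205e-14 / 4046.8564 = 4.8519649e-18 acre ≈ 4.852e-18 acre (4 s.f.). Final answer: 4.852e-18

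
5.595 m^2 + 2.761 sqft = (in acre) 5.595 m^2 is already in m^2. 1 sqft = 0.09290304 m^2, so 2.761 sqft = 2.761 * 0.09290304 = 0.25650529 m^2. Sum: 5.595 + 0.25650529 = 5.8515053 m^2. 1 acre = 4046.8564 m^2, so 5.8515053 m^2 = 5.8515053 / 4046.8564 = 0.0014459384 acre ≈ 0.001446 acre (4 s.f.). Final answer: 0.001446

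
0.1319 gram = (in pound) 0.0002908. Check: 1 gram = 0.001 kg, so 0.1319 gram = 0.1319 * 0.001 = 0.0001319 kg. 1 pound = 0.45359237 kg, so 0.0001319 kg = 0.0001319 / 0.45359237 = 0.00029078972 pound ≈ 0.0002908 pound (4 s.f.).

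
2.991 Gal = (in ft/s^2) 0.09813. Check: 1 Gal = 0.01 m/s^2, so 2.991 Gal = 2.991 * 0.01 = 0.02991 m/s^2. 1 ft/s^2 = 0.3048 m/s^2, so 0.02991 m/s^2 = 0.02991 / 0.3048 = 0.098129921 ft/s^2 ≈ 0.09813 ft/s^2 (4 s.f.).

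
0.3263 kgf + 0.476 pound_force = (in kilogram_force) 0.5422. Check: 1 kgf = 9.80665 N, so 0.3263 kgf = 0.3263 * 9.80665 = 3.1999099 N. 1 pound_force = 4.4482216 N, so 0.476 pound_force = 0.476 * 4.4482216 = 2.1173535 N. Sum: 3.1999099 + 2.1173535 = 5.3172634 N. 1 kilogram_force = 9.80665 N, so 5.3172634 N = 5.3172634 / 9.80665 = 0.54220997 kilogram_force ≈ 0.5422 kilogram_force (4 s.f.).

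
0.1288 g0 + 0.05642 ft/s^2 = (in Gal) 1 g0 = 9.80665 m/s^2, so 0.1288 g0 = 0.1288 * 9.80665 = 1.2630965 m/s^2. 1 ft/s^2 = 0.3048 m/s^2, so 0.05642 ft/s^2 = 0.05642 * 0.3048 = 0.017196816 m/s^2. Sum: 1.2630965 + 0.017196816 = 1.2802933 m/s^2. 1 Gal = 0.01 m/s^2, so 1.2802933 m/s^2 = 1.2802933 / 0.01 = 128.02933 Gal ≈ 128 Gal (4 s.f.). Final answer: 128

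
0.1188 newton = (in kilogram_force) 0.1188 newton = 0.1188 N. 1 kilogram_force = 9.80665 N, so 0.1188 N = 0.1188 / 9.80665 = 0.012114229 kilogram_force ≈ 0.01211 kilogram_force (4 s.f.). Final answer: 0.01211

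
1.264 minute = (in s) 1 minute = 60 s, so 1.264 minute = 1.264 * 60 = 75.84 s. Result: 75.84 s. Final answer: 75.84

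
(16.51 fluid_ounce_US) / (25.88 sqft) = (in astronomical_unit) 1 fluid_ounce_US = 2.957353e-05 m^3, so 16.51 fluid_ounce_US = 16.51 * 2.957353e-05 = 0.00048825897 m^3. 1 sqft = 0.09290304 m^2, so 25.88 sqft = 25.88 * 0.09290304 = 2.4043307 m^2. Combine: 0.00048825897 m^3 / 2.4043307 m^2 = 0.0002030748 m. 1 astronomical_unit = 1.4959787e+11 m, so 0.0002030748 m = 0.0002030748 / 1.4959787e+11 = 1.3574712e-15 astronomical_unit ≈ 1.357e-15 astronomical_unit (4 s.f.). Final answer: 1.357e-15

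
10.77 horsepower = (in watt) 8031. Check: 1 horsepower = 745.69987 W, so 10.77 horsepower = 10.77 * 745.69987 = 8031.1876 W. 8031.1876 W = 8031.1876 watt ≈ 8031 watt (4 s.f.).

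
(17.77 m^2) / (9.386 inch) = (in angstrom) 7.454e+11. Check: 17.77 m^2 is already in m^2. 1 inch = 0.0254 m, so 9.386 inch = 9.386 * 0.0254 = 0.2384044 m. Combine: 17.77 m^2 / 0.2384044 m = 74.537215 m. 1 angstrom = 1e-10 m, so 74.537215 m = 74.537215 / 1e-10 = 7.4537215e+11 angstrom ≈ 7.454e+11 angstrom (4 s.f.).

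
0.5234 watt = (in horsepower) 0.5234 watt = 0.5234 W. 1 horsepower = 745.69987 W, so 0.5234 W = 0.5234 / 745.69987 = 0.00070189096 horsepower ≈ 0.0007019 horsepower (4 s.f.). Final answer: 0.0007019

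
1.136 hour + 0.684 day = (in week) 0.1045. Check: 1 hour = 3600 s, so 1.136 hour = 1.136 * 3600 = 4089.6 s. 1 day = 86400 s, so 0.684 day = 0.684 * 86400 = 59097.6 s. Sum: 4089.6 + 59097.6 = 63187.2 s. 1 week = 604800 s, so 63187.2 s = 63187.2 / 604800 = 0.10447619 week ≈ 0.1045 week (4 s.f.).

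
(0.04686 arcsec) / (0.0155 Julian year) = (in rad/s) 4.645e-13. Check: 1 arcsec = 4.8481368e-06 rad, so 0.04686 arcsec = 0.04686 * 4.8481368e-06 = 2.2718369e-07 rad. 1 Julian year = 31557600 s, so 0.0155 Julian year = 0.0155 * 31557600 = 489142.8 s. Combine: 2.2718369e-07 rad / 489142.8 s = 4.6445269e-13 rad/s. Result: 4.6445269e-13 rad/s ≈ 4.645e-13 rad/s (4 s.f.).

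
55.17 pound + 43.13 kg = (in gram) 6.815e+04. Check: 1 pound = 0.45359237 kg, so 55.17 pound = 55.17 * 0.45359237 = 25.024691 kg. 43.13 kg is already in kg. Sum: 25.024691 + 43.13 = 68.154691 kg. 1 gram = 0.001 kg, so 68.154691 kg = 68.154691 / 0.001 = 68154.691 gram ≈ 6.815e+04 gram (4 s.f.).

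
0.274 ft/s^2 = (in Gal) 1 ft/s^2 = 0.3048 m/s^2, so 0.274 ft/s^2 = 0.274 * 0.3048 = 0.0835152 m/s^2. 1 Gal = 0.01 m/s^2, so 0.0835152 m/s^2 = 0.0835152 / 0.01 = 8.35152 Gal ≈ 8.352 Gal (4 s.f.). Final answer: 8.352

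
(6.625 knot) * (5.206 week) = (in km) 1.073e+04. Check: 1 knot = 0.51444444 m/s, so 6.625 knot = 6.625 * 0.51444444 = 3.4081944 m/s. 1 week = 604800 s, so 5.206 week = 5.206 * 604800 = 3148588.8 s. Combine: 3.4081944 m/s * 3148588.8 s = 10731003 m. 1 km = 1000 m, so 10731003 m = 10731003 / 1000 = 10731.003 km ≈ 1.073e+04 km (4 s.f.).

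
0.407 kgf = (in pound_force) 0.8973. Check: 1 kgf = 9.80665 N, so 0.407 kgf = 0.407 * 9.80665 = 3.9913065 N. 1 pound_force = 4.4482216 N, so 3.9913065 N = 3.9913065 / 4.4482216 = 0.89728141 pound_force ≈ 0.8973 pound_force (4 s.f.).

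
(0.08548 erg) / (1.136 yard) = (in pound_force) 1 erg = 1e-07 J, so 0.08548 erg = 0.08548 * 1e-07 = 8.548e-09 J. 1 yard = 0.9144 m, so 1.136 yard = 1.136 * 0.9144 = 1.0387584 m. Combine: 8.548e-09 J / 1.0387584 m = 8.229055e-09 N. 1 pound_force = 4.4482216 N, so 8.229055e-09 N = 8.229055e-09 / 4.4482216 = 1.8499652e-09 pound_force ≈ 1.85e-09 pound_force (4 s.f.). Final answer: 1.85e-09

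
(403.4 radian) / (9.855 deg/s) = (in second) 2345. Check: 403.4 radian = 403.4 rad. 1 deg/s = 0.017453293 rad/s, so 9.855 deg/s = 9.855 * 0.017453293 = 0.1720022 rad/s. Combine: 403.4 rad / 0.1720022 rad/s = 2345.3189 s. 2345.3189 s = 2345.3189 second ≈ 2345 second (4 s.f.).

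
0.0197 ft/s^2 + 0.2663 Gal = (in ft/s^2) 1 ft/s^2 = 0.3048 m/s^2, so 0.0197 ft/s^2 = 0.0197 * 0.3048 = 0.00600456 m/s^2. 1 Gal = 0.01 m/s^2, so 0.2663 Gal = 0.2663 * 0.01 = 0.002663 m/s^2. Sum: 0.00600456 + 0.002663 = 0.00866756 m/s^2. 1 ft/s^2 = 0.3048 m/s^2, so 0.00866756 m/s^2 = 0.00866756 / 0.3048 = 0.028436877 ft/s^2 ≈ 0.02844 ft/s^2 (4 s.f.). Final answer: 0.02844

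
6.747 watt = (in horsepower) 6.747 watt = 6.747 W. 1 horsepower = 745.69987 W, so 6.747 W = 6.747 / 745.69987 = 0.009047876 horsepower ≈ 0.009048 horsepower (4 s.f.). Final answer: 0.009048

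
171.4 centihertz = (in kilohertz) 1 centihertz = 0.01 Hz, so 171.4 centihertz = 171.4 * 0.01 = 1.714 Hz. 1 kilohertz = 1000 Hz, so 1.714 Hz = 1.714 / 1000 = 0.001714 kilohertz. Final answer: 0.001714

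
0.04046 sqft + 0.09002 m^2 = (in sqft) 1 sqft = 0.09290304 m^2, so 0.04046 sqft = 0.04046 * 0.09290304 = 0.003758857 m^2. 0.09002 m^2 is already in m^2. Sum: 0.003758857 + 0.09002 = 0.093778857 m^2. 1 sqft = 0.09290304 m^2, so 0.093778857 m^2 = 0.093778857 / 0.09290304 = 1.0094272 sqft ≈ 1.009 sqft (4 s.f.). Final answer: 1.009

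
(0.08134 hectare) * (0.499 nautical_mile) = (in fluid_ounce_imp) 1 hectare = 10000 m^2, so 0.08134 hectare = 0.08134 * 10000 = 813.4 m^2. 1 nautical_mile = 1852 m, so 0.499 nautical_mile = 0.499 * 1852 = 924.148 m. Combine: 813.4 m^2 * 924.148 m = 751701.98 m^3. 1 fluid_ounce_imp = 2.8413063e-05 m^3, so 751701.98 m^3 = 751701.98 / 2.8413063e-05 = 2.6456211e+10 fluid_ounce_imp ≈ 2.646e+10 fluid_ounce_imp (4 s.f.). Final answer: 2.646e+10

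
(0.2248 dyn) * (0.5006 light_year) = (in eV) 1 dyn = 1e-05 N, so 0.2248 dyn = 0.2248 * 1e-05 = 2.248e-06 N. 1 light_year = 9.4607305e+15 m, so 0.5006 light_year = 0.5006 * 9.4607305e+15 = 4.7360417e+15 m. Combine: 2.248e-06 N * 4.7360417e+15 m = 1.0646622e+10 J. 1 eV = 1.6021766e-19 J, so 1.0646622e+10 J = 1.0646622e+10 / 1.6021766e-19 = 6.6450986e+28 eV ≈ 6.645e+28 eV (4 s.f.). Final answer: 6.645e+28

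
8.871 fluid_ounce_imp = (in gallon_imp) 1 fluid_ounce_imp = 2.8413063e-05 m^3, so 8.871 fluid_ounce_imp = 8.871 * 2.8413063e-05 = 0.00025205228 m^3. 1 gallon_imp = 0.00454609 m^3, so 0.00025205228 m^3 = 0.00025205228 / 0.00454609 = 0.05544375 gallon_imp ≈ 0.05544 gallon_imp (4 s.f.). Final answer: 0.05544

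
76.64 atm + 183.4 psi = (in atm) 89.12. Check: 1 atm = 101325 Pa, so 76.64 atm = 76.64 * 101325 = 7765548 Pa. 1 psi = 6894.7573 Pa, so 183.4 psi = 183.4 * 6894.7573 = 1264498.5 Pa. Sum: 7765548 + 1264498.5 = 9030046.5 Pa. 1 atm = 101325 Pa, so 9030046.5 Pa = 9030046.5 / 101325 = 89.11963 atm ≈ 89.12 atm (4 s.f.).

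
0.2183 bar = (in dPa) 2.183e+05. Check: 1 bar = 100000 Pa, so 0.2183 bar = 0.2183 * 100000 = 21830 Pa. 1 dPa = 0.1 Pa, so 21830 Pa = 21830 / 0.1 = 218300 dPa ≈ 2.183e+05 dPa (4 s.f.).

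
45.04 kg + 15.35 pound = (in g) 45.04 kg is already in kg. 1 pound = 0.45359237 kg, so 15.35 pound = 15.35 * 0.45359237 = 6.9626429 kg. Sum: 45.04 + 6.9626429 = 52.002643 kg. 1 g = 0.001 kg, so 52.002643 kg = 52.002643 / 0.001 = 52002.643 g ≈ 5.2e+04 g (4 s.f.). Final answer: 5.2e+04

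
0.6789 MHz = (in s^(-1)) 6.789e+05. Check: 1 MHz = 1000000 Hz, so 0.6789 MHz = 0.6789 * 1000000 = 678900 Hz. 678900 Hz = 678900 s^(-1) ≈ 6.789e+05 s^(-1) (4 s.f.).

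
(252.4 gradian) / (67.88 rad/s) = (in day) 6.76e-07. Check: 1 gradian = 0.015707963 rad, so 252.4 gradian = 252.4 * 0.015707963 = 3.9646899 rad. 67.88 rad/s is already in rad/s. Combine: 3.9646899 rad / 67.88 rad/s = 0.058407335 s. 1 day = 86400 s, so 0.058407335 s = 0.058407335 / 86400 = 6.7601083e-07 day ≈ 6.76e-07 day (4 s.f.).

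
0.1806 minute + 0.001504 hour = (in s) 1 minute = 60 s, so 0.1806 minute = 0.1806 * 60 = 10.836 s. 1 hour = 3600 s, so 0.001504 hour = 0.001504 * 3600 = 5.4144 s. Sum: 10.836 + 5.4144 = 16.2504 s. Result: 16.2504 s ≈ 16.25 s (4 s.f.). Final answer: 16.25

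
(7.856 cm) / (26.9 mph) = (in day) 7.561e-08. Check: 1 cm = 0.01 m, so 7.856 cm = 7.856 * 0.01 = 0.07856 m. 1 mph = 0.44704 m/s, so 26.9 mph = 26.9 * 0.44704 = 12.025376 m/s. Combine: 0.07856 m / 12.025376 m/s = 0.0065328519 s. 1 day = 86400 s, so 0.0065328519 s = 0.0065328519 / 86400 = 7.5611711e-08 day ≈ 7.561e-08 day (4 s.f.).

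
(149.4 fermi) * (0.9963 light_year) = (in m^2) 1408. Check: 1 fermi = 1e-15 m, so 149.4 fermi = 149.4 * 1e-15 = 1.494e-13 m. 1 light_year = 9.4607305e+15 m, so 0.9963 light_year = 0.9963 * 9.4607305e+15 = 9.4257258e+15 m. Combine: 1.494e-13 m * 9.4257258e+15 m = 1408.2034 m^2. Result: 1408.2034 m^2 ≈ 1408 m^2 (4 s.f.).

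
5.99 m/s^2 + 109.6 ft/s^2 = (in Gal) 5.99 m/s^2 is already in m/s^2. 1 ft/s^2 = 0.3048 m/s^2, so 109.6 ft/s^2 = 109.6 * 0.3048 = 33.40608 m/s^2. Sum: 5.99 + 33.40608 = 39.39608 m/s^2. 1 Gal = 0.01 m/s^2, so 39.39608 m/s^2 = 39.39608 / 0.01 = 3939.608 Gal ≈ 3940 Gal (4 s.f.). Final answer: 3940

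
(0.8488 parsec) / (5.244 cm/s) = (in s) 4.995e+17. Check: 1 parsec = 3.0856776e+16 m, so 0.8488 parsec = 0.8488 * 3.0856776e+16 = 2.6191231e+16 m. 1 cm/s = 0.01 m/s, so 5.244 cm/s = 5.244 * 0.01 = 0.05244 m/s. Combine: 2.6191231e+16 m / 0.05244 m/s = 4.994514e+17 s. Result: 4.994514e+17 s ≈ 4.995e+17 s (4 s.f.).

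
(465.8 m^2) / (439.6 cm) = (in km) 0.106. Check: 465.8 m^2 is already in m^2. 1 cm = 0.01 m, so 439.6 cm = 439.6 * 0.01 = 4.396 m. Combine: 465.8 m^2 / 4.396 m = 105.95996 m. 1 km = 1000 m, so 105.95996 m = 105.95996 / 1000 = 0.10595996 km ≈ 0.106 km (4 s.f.).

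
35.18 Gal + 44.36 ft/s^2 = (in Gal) 1387. Check: 1 Gal = 0.01 m/s^2, so 35.18 Gal = 35.18 * 0.01 = 0.3518 m/s^2. 1 ft/s^2 = 0.3048 m/s^2, so 44.36 ft/s^2 = 44.36 * 0.3048 = 13.520928 m/s^2. Sum: 0.3518 + 13.520928 = 13.872728 m/s^2. 1 Gal = 0.01 m/s^2, so 13.872728 m/s^2 = 13.872728 / 0.01 = 1387.2728 Gal ≈ 1387 Gal (4 s.f.).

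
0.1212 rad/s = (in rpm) 1.157. Check: 1 rpm = 0.10471976 rad/s, so 0.1212 rad/s = 0.1212 / 0.10471976 = 1.1573747 rpm ≈ 1.157 rpm (4 s.f.).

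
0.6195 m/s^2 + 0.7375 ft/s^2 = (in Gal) 84.43. Check: 0.6195 m/s^2 is already in m/s^2. 1 ft/s^2 = 0.3048 m/s^2, so 0.7375 ft/s^2 = 0.7375 * 0.3048 = 0.22479 m/s^2. Sum: 0.6195 + 0.22479 = 0.84429 m/s^2. 1 Gal = 0.01 m/s^2, so 0.84429 m/s^2 = 0.84429 / 0.01 = 84.429 Gal ≈ 84.43 Gal (4 s.f.).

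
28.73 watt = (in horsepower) 28.73 watt = 28.73 W. 1 horsepower = 745.69987 W, so 28.73 W = 28.73 / 745.69987 = 0.038527565 horsepower ≈ 0.03853 horsepower (4 s.f.). Final answer: 0.03853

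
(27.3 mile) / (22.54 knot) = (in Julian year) 1 mile = 1609.344 m, so 27.3 mile = 27.3 * 1609.344 = 43935.091 m. 1 knot = 0.51444444 m/s, so 22.54 knot = 22.54 * 0.51444444 = 11.595578 m/s. Combine: 43935.091 m / 11.595578 m/s = 3788.9523 s. 1 Julian year = 31557600 s, so 3788.9523 s = 3788.9523 / 31557600 = 0.00012006465 Julian year ≈ 0.0001201 Julian year (4 s.f.). Final answer: 0.0001201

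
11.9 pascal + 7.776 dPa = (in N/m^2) 12.68. Check: 11.9 pascal = 11.9 Pa. 1 dPa = 0.1 Pa, so 7.776 dPa = 7.776 * 0.1 = 0.7776 Pa. Sum: 11.9 + 0.7776 = 12.6776 Pa. 12.6776 Pa = 12.6776 N/m^2 ≈ 12.68 N/m^2 (4 s.f.).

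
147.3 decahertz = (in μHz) 1 decahertz = 10 Hz, so 147.3 decahertz = 147.3 * 10 = 1473 Hz. 1 μHz = 1e-06 Hz, so 1473 Hz = 1473 / 1e-06 = 1.473e+09 μHz. Final answer: 1.473e+09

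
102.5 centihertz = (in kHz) 0.001025. Check: 1 centihertz = 0.01 Hz, so 102.5 centihertz = 102.5 * 0.01 = 1.025 Hz. 1 kHz = 1000 Hz, so 1.025 Hz = 1.025 / 1000 = 0.001025 kHz.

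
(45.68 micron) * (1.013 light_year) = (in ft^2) 1 micron = 1e-06 m, so 45.68 micron = 45.68 * 1e-06 = 4.568e-05 m. 1 light_year = 9.4607305e+15 m, so 1.013 light_year = 1.013 * 9.4607305e+15 = 9.58372e+15 m. Combine: 4.568e-05 m * 9.58372e+15 m = 4.3778433e+11 m^2. 1 ft^2 = 0.09290304 m^2, so 4.3778433e+11 m^2 = 4.3778433e+11 / 0.09290304 = 4.7122713e+12 ft^2 ≈ 4.712e+12 ft^2 (4 s.f.). Final answer: 4.712e+12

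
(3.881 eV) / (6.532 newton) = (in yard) 1.041e-19. Check: 1 eV = 1.6021766e-19 J, so 3.881 eV = 3.881 * 1.6021766e-19 = 6.2180475e-19 J. 6.532 newton = 6.532 N. Combine: 6.2180475e-19 J / 6.532 N = 9.5193624e-20 m. 1 yard = 0.9144 m, so 9.5193624e-20 m = 9.5193624e-20 / 0.9144 = 1.0410501e-19 yard ≈ 1.041e-19 yard (4 s.f.).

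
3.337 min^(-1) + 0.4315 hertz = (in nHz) 4.871e+08. Check: 1 min^(-1) = 0.016666667 Hz, so 3.337 min^(-1) = 3.337 * 0.016666667 = 0.055616667 Hz. 0.4315 hertz = 0.4315 Hz. Sum: 0.055616667 + 0.4315 = 0.48711667 Hz. 1 nHz = 1e-09 Hz, so 0.48711667 Hz = 0.48711667 / 1e-09 = 4.8711667e+08 nHz ≈ 4.871e+08 nHz (4 s.f.).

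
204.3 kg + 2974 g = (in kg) 207.3. Check: 204.3 kg is already in kg. 1 g = 0.001 kg, so 2974 g = 2974 * 0.001 = 2.974 kg. Sum: 204.3 + 2.974 = 207.274 kg. Result: 207.274 kg ≈ 207.3 kg (4 s.f.).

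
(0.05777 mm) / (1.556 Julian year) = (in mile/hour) 1 mm = 0.001 m, so 0.05777 mm = 0.05777 * 0.001 = 5.777e-05 m. 1 Julian year = 31557600 s, so 1.556 Julian year = 1.556 * 31557600 = 49103626 s. Combine: 5.777e-05 m / 49103626 s = 1.1764915e-12 m/s. 1 mile/hour = 0.44704 m/s, so 1.1764915e-12 m/s = 1.1764915e-12 / 0.44704 = 2.6317366e-12 mile/hour ≈ 2.632e-12 mile/hour (4 s.f.). Final answer: 2.632e-12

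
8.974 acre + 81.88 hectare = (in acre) 1 acre = 4046.8564 m^2, so 8.974 acre = 8.974 * 4046.8564 = 36316.49 m^2. 1 hectare = 10000 m^2, so 81.88 hectare = 81.88 * 10000 = 818800 m^2. Sum: 36316.49 + 818800 = 855116.49 m^2. 1 acre = 4046.8564 m^2, so 855116.49 m^2 = 855116.49 / 4046.8564 = 211.30389 acre ≈ 211.3 acre (4 s.f.). Final answer: 211.3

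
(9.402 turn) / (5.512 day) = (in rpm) 1 turn = 6.2831853 rad, so 9.402 turn = 9.402 * 6.2831853 = 59.074508 rad. 1 day = 86400 s, so 5.512 day = 5.512 * 86400 = 476236.8 s. Combine: 59.074508 rad / 476236.8 s = 0.0001240444 rad/s. 1 rpm = 0.10471976 rad/s, so 0.0001240444 rad/s = 0.0001240444 / 0.10471976 = 0.0011845368 rpm ≈ 0.001185 rpm (4 s.f.). Final answer: 0.001185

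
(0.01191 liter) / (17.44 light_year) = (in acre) 1.784e-26. Check: 1 liter = 0.001 m^3, so 0.01191 liter = 0.01191 * 0.001 = 1.191e-05 m^3. 1 light_year = 9.4607305e+15 m, so 17.44 light_year = 17.44 * 9.4607305e+15 = 1.6499514e+17 m. Combine: 1.191e-05 m^3 / 1.6499514e+17 m = 7.2183945e-23 m^2. 1 acre = 4046.8564 m^2, so 7.2183945e-23 m^2 = 7.2183945e-23 / 4046.8564 = 1.7837041e-26 acre ≈ 1.784e-26 acre (4 s.f.).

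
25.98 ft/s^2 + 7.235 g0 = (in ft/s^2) 258.8. Check: 1 ft/s^2 = 0.3048 m/s^2, so 25.98 ft/s^2 = 25.98 * 0.3048 = 7.918704 m/s^2. 1 g0 = 9.80665 m/s^2, so 7.235 g0 = 7.235 * 9.80665 = 70.951113 m/s^2. Sum: 7.918704 + 70.951113 = 78.869817 m/s^2. 1 ft/s^2 = 0.3048 m/s^2, so 78.869817 m/s^2 = 78.869817 / 0.3048 = 258.75924 ft/s^2 ≈ 258.8 ft/s^2 (4 s.f.).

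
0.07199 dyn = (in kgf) 7.341e-08. Check: 1 dyn = 1e-05 N, so 0.07199 dyn = 0.07199 * 1e-05 = 7.199e-07 N. 1 kgf = 9.80665 N, so 7.199e-07 N = 7.199e-07 / 9.80665 = 7.340937e-08 kgf ≈ 7.341e-08 kgf (4 s.f.).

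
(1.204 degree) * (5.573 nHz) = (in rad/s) 1.171e-10. Check: 1 degree = 0.017453293 rad, so 1.204 degree = 1.204 * 0.017453293 = 0.021013764 rad. 1 nHz = 1e-09 Hz, so 5.573 nHz = 5.573 * 1e-09 = 5.573e-09 Hz. Combine: 0.021013764 rad * 5.573e-09 Hz = 1.1710971e-10 rad/s. Result: 1.1710971e-10 rad/s ≈ 1.171e-10 rad/s (4 s.f.).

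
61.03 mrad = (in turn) 0.009713. Check: 1 mrad = 0.001 rad, so 61.03 mrad = 61.03 * 0.001 = 0.06103 rad. 1 turn = 6.2831853 rad, so 0.06103 rad = 0.06103 / 6.2831853 = 0.0097132262 turn ≈ 0.009713 turn (4 s.f.).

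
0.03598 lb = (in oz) 1 lb = 0.45359237 kg, so 0.03598 lb = 0.03598 * 0.45359237 = 0.016320253 kg. 1 oz = 0.028349523 kg, so 0.016320253 kg = 0.016320253 / 0.028349523 = 0.57568 oz ≈ 0.5757 oz (4 s.f.). Final answer: 0.5757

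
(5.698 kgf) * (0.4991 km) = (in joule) 1 kgf = 9.80665 N, so 5.698 kgf = 5.698 * 9.80665 = 55.878292 N. 1 km = 1000 m, so 0.4991 km = 0.4991 * 1000 = 499.1 m. Combine: 55.878292 N * 499.1 m = 27888.855 J. 27888.855 J = 27888.855 joule ≈ 2.789e+04 joule (4 s.f.). Final answer: 2.789e+04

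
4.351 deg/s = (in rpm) 1 deg/s = 0.017453293 rad/s, so 4.351 deg/s = 4.351 * 0.017453293 = 0.075939276 rad/s. 1 rpm = 0.10471976 rad/s, so 0.075939276 rad/s = 0.075939276 / 0.10471976 = 0.72516667 rpm ≈ 0.7252 rpm (4 s.f.). Final answer: 0.7252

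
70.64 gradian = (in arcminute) 3815. Check: 1 gradian = 0.015707963 rad, so 70.64 gradian = 70.64 * 0.015707963 = 1.1096105 rad. 1 arcminute = 0.00029088821 rad, so 1.1096105 rad = 1.1096105 / 0.00029088821 = 3814.56 arcminute ≈ 3815 arcminute (4 s.f.).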